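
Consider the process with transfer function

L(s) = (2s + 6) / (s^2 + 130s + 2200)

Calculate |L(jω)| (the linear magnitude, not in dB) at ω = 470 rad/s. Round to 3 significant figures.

0.00414

Substitute s = j470:
Numerator: 2(j470) + 6 = 6 + j940
Denominator: (j470)^2 + 130(j470) + 2200 = -218700 + j61100
|N| = √(6² + 940²) ≈ 940.02, ∠N ≈ 89.63°
|D| = √(218700² + 61100²) ≈ 2.2707e+05, ∠D ≈ 164.39°
|L| = 940.02 / 2.2707e+05 ≈ 0.0041398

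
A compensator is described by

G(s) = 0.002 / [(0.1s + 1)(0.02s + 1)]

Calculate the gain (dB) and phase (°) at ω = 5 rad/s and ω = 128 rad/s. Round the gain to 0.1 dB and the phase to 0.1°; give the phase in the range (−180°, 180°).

At ω = 5 rad/s:
pole (1 + j5·0.1) = 1 + j0.5 → |·| ≈ 1.118, ∠ ≈ 26.57°
pole (1 + j5·0.02) = 1 + j0.1 → |·| ≈ 1.005, ∠ ≈ 5.71°
|G| = 0.002 · 1 / (1.118 · 1.005) ≈ 0.00178
Gain = 20 log₁₀(0.00178) ≈ -54.99 dB
∠G = (0°) − (26.57° + 5.71°) = -32.28°

At ω = 128 rad/s:
pole (1 + j128·0.1) = 1 + j12.8 → |·| ≈ 12.839, ∠ ≈ 85.53°
pole (1 + j128·0.02) = 1 + j2.56 → |·| ≈ 2.7484, ∠ ≈ 68.66°
|G| = 0.002 · 1 / (12.839 · 2.7484) ≈ 5.6679e-05
Gain = 20 log₁₀(5.6679e-05) ≈ -84.93 dB
∠G = (0°) − (85.53° + 68.66°) = -154.19°

ω = 5: -55.0 dB, -32.3°; ω = 128: -84.9 dB, -154.2°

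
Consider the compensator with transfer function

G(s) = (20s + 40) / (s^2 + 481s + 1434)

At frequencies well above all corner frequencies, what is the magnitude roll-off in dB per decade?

-20 dB/decade

Each pole contributes −20 dB/decade at high frequency; each zero contributes +20 dB/decade.
Net: 1 zero(s) − 2 pole(s) → -20 dB/decade.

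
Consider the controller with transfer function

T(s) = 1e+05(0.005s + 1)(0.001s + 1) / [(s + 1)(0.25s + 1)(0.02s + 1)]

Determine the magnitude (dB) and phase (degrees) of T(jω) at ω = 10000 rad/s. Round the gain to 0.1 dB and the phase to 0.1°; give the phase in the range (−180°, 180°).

-40.0 dB, -96.5°

At ω = 10000 rad/s:
zero (1 + j10000·0.005) = 1 + j50 → |·| ≈ 50.01, ∠ ≈ 88.85°
zero (1 + j10000·0.001) = 1 + j10 → |·| ≈ 10.05, ∠ ≈ 84.29°
pole (1 + j10000·1) = 1 + j10000 → |·| ≈ 10000, ∠ ≈ 89.99°
pole (1 + j10000·0.25) = 1 + j2500 → |·| ≈ 2500, ∠ ≈ 89.98°
pole (1 + j10000·0.02) = 1 + j200 → |·| ≈ 200, ∠ ≈ 89.71°
|T| = 1e+05 · 50.01 · 10.05 / (10000 · 2500 · 200) ≈ 0.010052
Gain = 20 log₁₀(0.010052) ≈ -39.95 dB
∠T = (88.85° + 84.29°) − (89.99° + 89.98° + 89.71°) = -96.54°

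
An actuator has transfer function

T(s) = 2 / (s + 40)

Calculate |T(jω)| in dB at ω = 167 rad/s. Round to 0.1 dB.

At s = jω = j167:
pole (s+40): 40 + j167 → |·| = √(40²+167²) = √29489 ≈ 171.72, ∠ = arctan(167/40) ≈ 76.53°
|T| = 2 / 171.72 ≈ 0.011647
Gain = 20 log₁₀(0.011647) ≈ -38.68 dB

-38.7 dB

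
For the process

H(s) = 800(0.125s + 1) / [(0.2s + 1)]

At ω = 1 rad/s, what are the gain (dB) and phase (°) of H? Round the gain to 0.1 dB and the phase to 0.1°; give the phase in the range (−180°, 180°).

58.0 dB, -4.2°

At ω = 1 rad/s:
zero (1 + j1·0.125) = 1 + j0.125 → |·| ≈ 1.0078, ∠ ≈ 7.13°
pole (1 + j1·0.2) = 1 + j0.2 → |·| ≈ 1.0198, ∠ ≈ 11.31°
|H| = 800 · 1.0078 / (1.0198) ≈ 790.59
Gain = 20 log₁₀(790.59) ≈ 57.96 dB
∠H = (7.13°) − (11.31°) = -4.18°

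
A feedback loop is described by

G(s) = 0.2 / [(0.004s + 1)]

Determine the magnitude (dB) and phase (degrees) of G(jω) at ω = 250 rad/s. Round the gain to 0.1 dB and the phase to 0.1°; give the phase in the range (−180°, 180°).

-17.0 dB, -45.0°

At ω = 250 rad/s:
pole (1 + j250·0.004) = 1 + j1 → |·| ≈ 1.4142, ∠ ≈ 45.00°
|G| = 0.2 · 1 / (1.4142) ≈ 0.14142
Gain = 20 log₁₀(0.14142) ≈ -16.99 dB
∠G = (0°) − (45.00°) = -45.00°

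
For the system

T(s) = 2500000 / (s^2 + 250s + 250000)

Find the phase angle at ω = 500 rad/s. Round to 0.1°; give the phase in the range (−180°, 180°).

At s = jω = j500:
quadratic: (j500)² + 250·j500 + 250000 = 0 + j125000 → |·| ≈ 1.25e+05, ∠ ≈ 90.00°
∠T = 0.00° − 90.00° = -90.00°

-90.0°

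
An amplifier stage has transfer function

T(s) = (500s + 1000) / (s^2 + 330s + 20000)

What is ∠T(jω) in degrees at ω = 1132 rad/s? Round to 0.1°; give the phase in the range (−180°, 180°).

-73.6°

Substitute s = j1132:
Numerator: 500(j1132) + 1000 = 1000 + j566000
Denominator: (j1132)^2 + 330(j1132) + 20000 = -1261424 + j373560
|N| = √(1000² + 566000²) ≈ 5.66e+05, ∠N ≈ 89.90°
|D| = √(1261424² + 373560²) ≈ 1.3156e+06, ∠D ≈ 163.50°
∠T = 89.90° − 163.50° = -73.60°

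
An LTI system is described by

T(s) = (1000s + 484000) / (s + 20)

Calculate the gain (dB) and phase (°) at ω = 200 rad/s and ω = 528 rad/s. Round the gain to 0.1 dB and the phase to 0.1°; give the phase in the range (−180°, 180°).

ω = 200: 68.3 dB, -61.8°; ω = 528: 62.6 dB, -40.3°

Substitute s = j200:
Numerator: 1000(j200) + 484000 = 484000 + j200000
Denominator: (j200) + 20 = 20 + j200
|N| = √(484000² + 200000²) ≈ 5.2369e+05, ∠N ≈ 22.45°
|D| = √(20² + 200²) ≈ 201, ∠D ≈ 84.29°
|T| = 5.2369e+05 / 201 ≈ 2605.4
Gain = 20 log₁₀(2605.4) ≈ 68.32 dB
∠T = 22.45° − 84.29° = -61.84°

Substitute s = j528:
Numerator: 1000(j528) + 484000 = 484000 + j528000
Denominator: (j528) + 20 = 20 + j528
|N| = √(484000² + 528000²) ≈ 7.1627e+05, ∠N ≈ 47.49°
|D| = √(20² + 528²) ≈ 528.38, ∠D ≈ 87.83°
|T| = 7.1627e+05 / 528.38 ≈ 1355.6
Gain = 20 log₁₀(1355.6) ≈ 62.64 dB
∠T = 47.49° − 87.83° = -40.34°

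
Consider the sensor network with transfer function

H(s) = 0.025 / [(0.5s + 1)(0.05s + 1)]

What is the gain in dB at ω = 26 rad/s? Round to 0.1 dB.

-58.6 dB

At ω = 26 rad/s:
pole (1 + j26·0.5) = 1 + j13 → |·| ≈ 13.038, ∠ ≈ 85.60°
pole (1 + j26·0.05) = 1 + j1.3 → |·| ≈ 1.6401, ∠ ≈ 52.43°
|H| = 0.025 · 1 / (13.038 · 1.6401) ≈ 0.0011691
Gain = 20 log₁₀(0.0011691) ≈ -58.64 dB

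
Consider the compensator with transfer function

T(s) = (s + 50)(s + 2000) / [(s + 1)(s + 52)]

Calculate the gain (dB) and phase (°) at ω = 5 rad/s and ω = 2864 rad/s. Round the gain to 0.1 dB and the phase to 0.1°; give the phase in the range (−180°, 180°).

At s = jω = j5:
zero (s+50): 50 + j5 → |·| = √(50²+5²) = √2525 ≈ 50.249, ∠ = arctan(5/50) ≈ 5.71°
zero (s+2000): 2000 + j5 → |·| = √(2000²+5²) = √4000025 ≈ 2000, ∠ = arctan(5/2000) ≈ 0.14°
pole (s+1): 1 + j5 → |·| = √(1²+5²) = √26 ≈ 5.099, ∠ = arctan(5/1) ≈ 78.69°
pole (s+52): 52 + j5 → |·| = √(52²+5²) = √2729 ≈ 52.24, ∠ = arctan(5/52) ≈ 5.49°
|T| = 1 · 1.005e+05 / 266.37 ≈ 377.29
Gain = 20 log₁₀(377.29) ≈ 51.53 dB
∠T = 5.85° − 84.18° = -78.33°

At s = jω = j2864:
zero (s+50): 50 + j2864 → |·| = √(50²+2864²) = √8204996 ≈ 2864.4, ∠ = arctan(2864/50) ≈ 89.00°
zero (s+2000): 2000 + j2864 → |·| = √(2000²+2864²) = √12202496 ≈ 3493.2, ∠ = arctan(2864/2000) ≈ 55.07°
pole (s+1): 1 + j2864 → |·| = √(1²+2864²) = √8202497 ≈ 2864, ∠ = arctan(2864/1) ≈ 89.98°
pole (s+52): 52 + j2864 → |·| = √(52²+2864²) = √8205200 ≈ 2864.5, ∠ = arctan(2864/52) ≈ 88.96°
|T| = 1 · 1.0006e+07 / 8.2039e+06 ≈ 1.2197
Gain = 20 log₁₀(1.2197) ≈ 1.73 dB
∠T = 144.07° − 178.94° = -34.87°

ω = 5: 51.5 dB, -78.3°; ω = 2864: 1.7 dB, -34.9°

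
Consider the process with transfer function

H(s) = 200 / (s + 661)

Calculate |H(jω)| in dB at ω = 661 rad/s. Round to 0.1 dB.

-13.4 dB

Substitute s = j661:
Numerator: 200 = 200 + j0
Denominator: (j661) + 661 = 661 + j661
|N| = √(200² + 0²) ≈ 200, ∠N ≈ 0.00°
|D| = √(661² + 661²) ≈ 934.8, ∠D ≈ 45.00°
|H| = 200 / 934.8 ≈ 0.21395
Gain = 20 log₁₀(0.21395) ≈ -13.39 dB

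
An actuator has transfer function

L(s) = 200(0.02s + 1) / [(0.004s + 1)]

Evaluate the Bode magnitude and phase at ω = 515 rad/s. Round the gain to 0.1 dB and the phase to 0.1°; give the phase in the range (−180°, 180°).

59.1 dB, 20.3°

At ω = 515 rad/s:
zero (1 + j515·0.02) = 1 + j10.3 → |·| ≈ 10.348, ∠ ≈ 84.45°
pole (1 + j515·0.004) = 1 + j2.06 → |·| ≈ 2.2899, ∠ ≈ 64.11°
|L| = 200 · 10.348 / (2.2899) ≈ 903.79
Gain = 20 log₁₀(903.79) ≈ 59.12 dB
∠L = (84.45°) − (64.11°) = 20.34°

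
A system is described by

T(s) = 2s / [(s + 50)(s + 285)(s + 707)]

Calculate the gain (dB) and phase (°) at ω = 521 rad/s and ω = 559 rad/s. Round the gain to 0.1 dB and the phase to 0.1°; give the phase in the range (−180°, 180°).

At s = jω = j521:
zero at origin: s = j521 → |·| = 521, ∠ = 90.00°
pole (s+50): 50 + j521 → |·| = √(50²+521²) = √273941 ≈ 523.39, ∠ = arctan(521/50) ≈ 84.52°
pole (s+285): 285 + j521 → |·| = √(285²+521²) = √352666 ≈ 593.86, ∠ = arctan(521/285) ≈ 61.32°
pole (s+707): 707 + j521 → |·| = √(707²+521²) = √771290 ≈ 878.23, ∠ = arctan(521/707) ≈ 36.39°
|T| = 2 · 521 / 2.7297e+08 ≈ 3.8173e-06
Gain = 20 log₁₀(3.8173e-06) ≈ -108.36 dB
∠T = 90.00° − 182.23° = -92.23°

At s = jω = j559:
zero at origin: s = j559 → |·| = 559, ∠ = 90.00°
pole (s+50): 50 + j559 → |·| = √(50²+559²) = √314981 ≈ 561.23, ∠ = arctan(559/50) ≈ 84.89°
pole (s+285): 285 + j559 → |·| = √(285²+559²) = √393706 ≈ 627.46, ∠ = arctan(559/285) ≈ 62.99°
pole (s+707): 707 + j559 → |·| = √(707²+559²) = √812330 ≈ 901.29, ∠ = arctan(559/707) ≈ 38.33°
|T| = 2 · 559 / 3.1739e+08 ≈ 3.5225e-06
Gain = 20 log₁₀(3.5225e-06) ≈ -109.06 dB
∠T = 90.00° − 186.21° = -96.21°

ω = 521: -108.4 dB, -92.2°; ω = 559: -109.1 dB, -96.2°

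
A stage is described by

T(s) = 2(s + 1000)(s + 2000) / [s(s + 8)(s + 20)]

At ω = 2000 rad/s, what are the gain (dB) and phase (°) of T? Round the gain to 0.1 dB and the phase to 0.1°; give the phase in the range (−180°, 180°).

At s = jω = j2000:
zero (s+1000): 1000 + j2000 → |·| = √(1000²+2000²) = √5000000 ≈ 2236.1, ∠ = arctan(2000/1000) ≈ 63.43°
zero (s+2000): 2000 + j2000 → |·| = √(2000²+2000²) = √8000000 ≈ 2828.4, ∠ = arctan(2000/2000) ≈ 45.00°
pole (s+8): 8 + j2000 → |·| = √(8²+2000²) = √4000064 ≈ 2000, ∠ = arctan(2000/8) ≈ 89.77°
pole (s+20): 20 + j2000 → |·| = √(20²+2000²) = √4000400 ≈ 2000.1, ∠ = arctan(2000/20) ≈ 89.43°
pole at origin: |s| = 2000, ∠ = 90.00° (in denominator)
|T| = 2 · 6.3246e+06 / 8.0004e+09 ≈ 0.0015811
Gain = 20 log₁₀(0.0015811) ≈ -56.02 dB
∠T = 108.43° − 269.20° = -160.77°

-56.0 dB, -160.8°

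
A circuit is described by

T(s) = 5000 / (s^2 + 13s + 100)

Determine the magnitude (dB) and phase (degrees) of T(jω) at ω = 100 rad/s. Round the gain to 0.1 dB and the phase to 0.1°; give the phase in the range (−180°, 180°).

-6.0 dB, -172.5°

At s = jω = j100:
quadratic: (j100)² + 13·j100 + 100 = -9900 + j1300 → |·| ≈ 9985, ∠ ≈ 172.52°
|T| = 5000 / 9985 ≈ 0.50075
Gain = 20 log₁₀(0.50075) ≈ -6.01 dB
∠T = 0.00° − 172.52° = -172.52°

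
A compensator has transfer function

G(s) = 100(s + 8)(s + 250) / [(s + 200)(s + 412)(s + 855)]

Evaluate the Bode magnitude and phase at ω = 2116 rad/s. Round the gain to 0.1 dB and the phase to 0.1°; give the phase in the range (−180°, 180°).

-27.3 dB, -58.5°

At s = jω = j2116:
zero (s+8): 8 + j2116 → |·| = √(8²+2116²) = √4477520 ≈ 2116, ∠ = arctan(2116/8) ≈ 89.78°
zero (s+250): 250 + j2116 → |·| = √(250²+2116²) = √4539956 ≈ 2130.7, ∠ = arctan(2116/250) ≈ 83.26°
pole (s+200): 200 + j2116 → |·| = √(200²+2116²) = √4517456 ≈ 2125.4, ∠ = arctan(2116/200) ≈ 84.60°
pole (s+412): 412 + j2116 → |·| = √(412²+2116²) = √4647200 ≈ 2155.7, ∠ = arctan(2116/412) ≈ 78.98°
pole (s+855): 855 + j2116 → |·| = √(855²+2116²) = √5208481 ≈ 2282.2, ∠ = arctan(2116/855) ≈ 68.00°
|G| = 100 · 4.5086e+06 / 1.0456e+10 ≈ 0.04312
Gain = 20 log₁₀(0.04312) ≈ -27.31 dB
∠G = 173.04° − 231.58° = -58.54°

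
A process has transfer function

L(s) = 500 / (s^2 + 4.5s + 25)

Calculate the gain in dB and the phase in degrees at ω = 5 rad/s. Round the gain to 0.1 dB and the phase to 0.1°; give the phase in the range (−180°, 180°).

26.9 dB, -90.0°

At s = jω = j5:
quadratic: (j5)² + 4.5·j5 + 25 = 0 + j22.5 → |·| ≈ 22.5, ∠ ≈ 90.00°
|L| = 500 / 22.5 ≈ 22.222
Gain = 20 log₁₀(22.222) ≈ 26.94 dB
∠L = 0.00° − 90.00° = -90.00°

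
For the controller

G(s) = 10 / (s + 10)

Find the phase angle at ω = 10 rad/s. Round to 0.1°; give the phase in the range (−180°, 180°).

-45.0°

At s = jω = j10:
pole (s+10): 10 + j10 → |·| = √(10²+10²) = √200 ≈ 14.142, ∠ = arctan(10/10) ≈ 45.00°
∠G = 0.00° − 45.00° = -45.00°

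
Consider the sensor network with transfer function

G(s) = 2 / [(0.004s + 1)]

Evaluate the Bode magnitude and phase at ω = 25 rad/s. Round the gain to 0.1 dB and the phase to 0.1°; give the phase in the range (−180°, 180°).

At ω = 25 rad/s:
pole (1 + j25·0.004) = 1 + j0.1 → |·| ≈ 1.005, ∠ ≈ 5.71°
|G| = 2 · 1 / (1.005) ≈ 1.99
Gain = 20 log₁₀(1.99) ≈ 5.98 dB
∠G = (0°) − (5.71°) = -5.71°

6.0 dB, -5.7°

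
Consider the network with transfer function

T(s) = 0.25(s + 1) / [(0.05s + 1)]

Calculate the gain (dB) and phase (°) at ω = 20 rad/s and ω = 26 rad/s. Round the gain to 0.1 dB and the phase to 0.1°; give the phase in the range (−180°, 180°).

At ω = 20 rad/s:
zero (1 + j20·1) = 1 + j20 → |·| ≈ 20.025, ∠ ≈ 87.14°
pole (1 + j20·0.05) = 1 + j1 → |·| ≈ 1.4142, ∠ ≈ 45.00°
|T| = 0.25 · 20.025 / (1.4142) ≈ 3.54
Gain = 20 log₁₀(3.54) ≈ 10.98 dB
∠T = (87.14°) − (45.00°) = 42.14°

At ω = 26 rad/s:
zero (1 + j26·1) = 1 + j26 → |·| ≈ 26.019, ∠ ≈ 87.80°
pole (1 + j26·0.05) = 1 + j1.3 → |·| ≈ 1.6401, ∠ ≈ 52.43°
|T| = 0.25 · 26.019 / (1.6401) ≈ 3.9661
Gain = 20 log₁₀(3.9661) ≈ 11.97 dB
∠T = (87.80°) − (52.43°) = 35.37°

ω = 20: 11.0 dB, 42.1°; ω = 26: 12.0 dB, 35.4°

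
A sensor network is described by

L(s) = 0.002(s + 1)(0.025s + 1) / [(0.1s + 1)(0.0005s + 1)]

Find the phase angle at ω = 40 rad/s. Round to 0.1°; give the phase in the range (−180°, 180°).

56.5°

At ω = 40 rad/s:
zero (1 + j40·1) = 1 + j40 → |·| ≈ 40.012, ∠ ≈ 88.57°
zero (1 + j40·0.025) = 1 + j1 → |·| ≈ 1.4142, ∠ ≈ 45.00°
pole (1 + j40·0.1) = 1 + j4 → |·| ≈ 4.1231, ∠ ≈ 75.96°
pole (1 + j40·0.0005) = 1 + j0.02 → |·| ≈ 1.0002, ∠ ≈ 1.15°
∠L = (88.57° + 45.00°) − (75.96° + 1.15°) = 56.46°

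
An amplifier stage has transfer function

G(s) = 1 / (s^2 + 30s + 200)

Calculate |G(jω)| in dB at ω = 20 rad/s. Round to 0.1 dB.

Substitute s = j20:
Numerator: 1 = 1 + j0
Denominator: (j20)^2 + 30(j20) + 200 = -200 + j600
|N| = √(1² + 0²) ≈ 1, ∠N ≈ 0.00°
|D| = √(200² + 600²) ≈ 632.46, ∠D ≈ 108.43°
|G| = 1 / 632.46 ≈ 0.0015811
Gain = 20 log₁₀(0.0015811) ≈ -56.02 dB

-56.0 dB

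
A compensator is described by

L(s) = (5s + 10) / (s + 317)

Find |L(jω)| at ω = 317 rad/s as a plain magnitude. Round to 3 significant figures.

3.54

Substitute s = j317:
Numerator: 5(j317) + 10 = 10 + j1585
Denominator: (j317) + 317 = 317 + j317
|N| = √(10² + 1585²) ≈ 1585, ∠N ≈ 89.64°
|D| = √(317² + 317²) ≈ 448.31, ∠D ≈ 45.00°
|L| = 1585 / 448.31 ≈ 3.5355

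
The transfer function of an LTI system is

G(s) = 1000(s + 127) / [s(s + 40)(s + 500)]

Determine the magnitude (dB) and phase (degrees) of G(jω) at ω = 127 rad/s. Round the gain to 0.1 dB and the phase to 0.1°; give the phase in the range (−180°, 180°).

-33.7 dB, -131.8°

At s = jω = j127:
zero (s+127): 127 + j127 → |·| = √(127²+127²) = √32258 ≈ 179.61, ∠ = arctan(127/127) ≈ 45.00°
pole (s+40): 40 + j127 → |·| = √(40²+127²) = √17729 ≈ 133.15, ∠ = arctan(127/40) ≈ 72.52°
pole (s+500): 500 + j127 → |·| = √(500²+127²) = √266129 ≈ 515.88, ∠ = arctan(127/500) ≈ 14.25°
pole at origin: |s| = 127, ∠ = 90.00° (in denominator)
|G| = 1000 · 179.61 / 8.7236e+06 ≈ 0.020589
Gain = 20 log₁₀(0.020589) ≈ -33.73 dB
∠G = 45.00° − 176.77° = -131.77°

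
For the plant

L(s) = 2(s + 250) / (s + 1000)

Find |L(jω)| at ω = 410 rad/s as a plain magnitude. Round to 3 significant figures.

0.889

At s = jω = j410:
zero (s+250): 250 + j410 → |·| = √(250²+410²) = √230600 ≈ 480.21, ∠ = arctan(410/250) ≈ 58.63°
pole (s+1000): 1000 + j410 → |·| = √(1000²+410²) = √1168100 ≈ 1080.8, ∠ = arctan(410/1000) ≈ 22.29°
|L| = 2 · 480.21 / 1080.8 ≈ 0.88862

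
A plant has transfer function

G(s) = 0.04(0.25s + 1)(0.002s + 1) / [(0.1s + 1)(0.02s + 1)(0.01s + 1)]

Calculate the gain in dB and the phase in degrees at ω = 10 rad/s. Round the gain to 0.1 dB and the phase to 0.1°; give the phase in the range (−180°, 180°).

At ω = 10 rad/s:
zero (1 + j10·0.25) = 1 + j2.5 → |·| ≈ 2.6926, ∠ ≈ 68.20°
zero (1 + j10·0.002) = 1 + j0.02 → |·| ≈ 1.0002, ∠ ≈ 1.15°
pole (1 + j10·0.1) = 1 + j1 → |·| ≈ 1.4142, ∠ ≈ 45.00°
pole (1 + j10·0.02) = 1 + j0.2 → |·| ≈ 1.0198, ∠ ≈ 11.31°
pole (1 + j10·0.01) = 1 + j0.1 → |·| ≈ 1.005, ∠ ≈ 5.71°
|G| = 0.04 · 2.6926 · 1.0002 / (1.4142 · 1.0198 · 1.005) ≈ 0.074324
Gain = 20 log₁₀(0.074324) ≈ -22.58 dB
∠G = (68.20° + 1.15°) − (45.00° + 11.31° + 5.71°) = 7.33°

-22.6 dB, 7.3°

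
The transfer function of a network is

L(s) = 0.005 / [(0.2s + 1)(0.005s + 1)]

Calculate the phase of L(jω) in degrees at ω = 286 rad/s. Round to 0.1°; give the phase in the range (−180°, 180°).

At ω = 286 rad/s:
pole (1 + j286·0.2) = 1 + j57.2 → |·| ≈ 57.209, ∠ ≈ 89.00°
pole (1 + j286·0.005) = 1 + j1.43 → |·| ≈ 1.745, ∠ ≈ 55.03°
∠L = (0°) − (89.00° + 55.03°) = -144.03°

-144.0°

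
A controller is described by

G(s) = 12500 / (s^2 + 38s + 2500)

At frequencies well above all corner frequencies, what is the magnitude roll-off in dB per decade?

Each pole contributes −20 dB/decade at high frequency; each zero contributes +20 dB/decade.
Net: 0 zero(s) − 2 pole(s) → -40 dB/decade.

-40 dB/decade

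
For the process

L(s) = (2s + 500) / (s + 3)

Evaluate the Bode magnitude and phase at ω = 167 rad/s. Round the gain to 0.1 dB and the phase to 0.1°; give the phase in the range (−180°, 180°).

Substitute s = j167:
Numerator: 2(j167) + 500 = 500 + j334
Denominator: (j167) + 3 = 3 + j167
|N| = √(500² + 334²) ≈ 601.3, ∠N ≈ 33.74°
|D| = √(3² + 167²) ≈ 167.03, ∠D ≈ 88.97°
|L| = 601.3 / 167.03 ≈ 3.6
Gain = 20 log₁₀(3.6) ≈ 11.13 dB
∠L = 33.74° − 88.97° = -55.23°

11.1 dB, -55.2°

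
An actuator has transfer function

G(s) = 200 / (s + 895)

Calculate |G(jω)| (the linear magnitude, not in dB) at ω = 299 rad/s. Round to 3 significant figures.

0.212

Substitute s = j299:
Numerator: 200 = 200 + j0
Denominator: (j299) + 895 = 895 + j299
|N| = √(200² + 0²) ≈ 200, ∠N ≈ 0.00°
|D| = √(895² + 299²) ≈ 943.62, ∠D ≈ 18.47°
|G| = 200 / 943.62 ≈ 0.21195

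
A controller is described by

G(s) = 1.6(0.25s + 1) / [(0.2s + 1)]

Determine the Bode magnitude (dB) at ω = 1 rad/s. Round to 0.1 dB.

4.2 dB

At ω = 1 rad/s:
zero (1 + j1·0.25) = 1 + j0.25 → |·| ≈ 1.0308, ∠ ≈ 14.04°
pole (1 + j1·0.2) = 1 + j0.2 → |·| ≈ 1.0198, ∠ ≈ 11.31°
|G| = 1.6 · 1.0308 / (1.0198) ≈ 1.6173
Gain = 20 log₁₀(1.6173) ≈ 4.18 dB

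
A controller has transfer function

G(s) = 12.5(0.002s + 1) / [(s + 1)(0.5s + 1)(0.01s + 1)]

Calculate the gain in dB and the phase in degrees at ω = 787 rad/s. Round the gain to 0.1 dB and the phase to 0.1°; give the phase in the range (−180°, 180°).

-100.5 dB, 155.0°

At ω = 787 rad/s:
zero (1 + j787·0.002) = 1 + j1.574 → |·| ≈ 1.8648, ∠ ≈ 57.57°
pole (1 + j787·1) = 1 + j787 → |·| ≈ 787, ∠ ≈ 89.93°
pole (1 + j787·0.5) = 1 + j393.5 → |·| ≈ 393.5, ∠ ≈ 89.85°
pole (1 + j787·0.01) = 1 + j7.87 → |·| ≈ 7.9333, ∠ ≈ 82.76°
|G| = 12.5 · 1.8648 / (787 · 393.5 · 7.9333) ≈ 9.4879e-06
Gain = 20 log₁₀(9.4879e-06) ≈ -100.46 dB
∠G = (57.57°) − (89.93° + 89.85° + 82.76°) = -204.97° ≡ 155.03° (principal value)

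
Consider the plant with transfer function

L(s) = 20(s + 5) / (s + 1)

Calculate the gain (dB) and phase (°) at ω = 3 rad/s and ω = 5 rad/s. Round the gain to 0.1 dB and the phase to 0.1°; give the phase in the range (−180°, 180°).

ω = 3: 31.3 dB, -40.6°; ω = 5: 28.9 dB, -33.7°

At s = jω = j3:
zero (s+5): 5 + j3 → |·| = √(5²+3²) = √34 ≈ 5.831, ∠ = arctan(3/5) ≈ 30.96°
pole (s+1): 1 + j3 → |·| = √(1²+3²) = √10 ≈ 3.1623, ∠ = arctan(3/1) ≈ 71.57°
|L| = 20 · 5.831 / 3.1623 ≈ 36.878
Gain = 20 log₁₀(36.878) ≈ 31.34 dB
∠L = 30.96° − 71.57° = -40.61°

At s = jω = j5:
zero (s+5): 5 + j5 → |·| = √(5²+5²) = √50 ≈ 7.0711, ∠ = arctan(5/5) ≈ 45.00°
pole (s+1): 1 + j5 → |·| = √(1²+5²) = √26 ≈ 5.099, ∠ = arctan(5/1) ≈ 78.69°
|L| = 20 · 7.0711 / 5.099 ≈ 27.735
Gain = 20 log₁₀(27.735) ≈ 28.86 dB
∠L = 45.00° − 78.69° = -33.69°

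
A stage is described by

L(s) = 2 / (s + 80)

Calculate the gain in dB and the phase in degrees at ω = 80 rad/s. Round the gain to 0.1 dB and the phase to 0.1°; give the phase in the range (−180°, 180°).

-35.1 dB, -45.0°

Substitute s = j80:
Numerator: 2 = 2 + j0
Denominator: (j80) + 80 = 80 + j80
|N| = √(2² + 0²) ≈ 2, ∠N ≈ 0.00°
|D| = √(80² + 80²) ≈ 113.14, ∠D ≈ 45.00°
|L| = 2 / 113.14 ≈ 0.017677
Gain = 20 log₁₀(0.017677) ≈ -35.05 dB
∠L = 0.00° − 45.00° = -45.00°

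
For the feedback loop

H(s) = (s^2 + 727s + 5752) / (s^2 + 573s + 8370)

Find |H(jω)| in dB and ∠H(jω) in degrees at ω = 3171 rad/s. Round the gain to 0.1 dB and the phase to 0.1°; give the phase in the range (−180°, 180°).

Substitute s = j3171:
Numerator: (j3171)^2 + 727(j3171) + 5752 = -10049489 + j2305317
Denominator: (j3171)^2 + 573(j3171) + 8370 = -10046871 + j1816983
|N| = √(10049489² + 2305317²) ≈ 1.0311e+07, ∠N ≈ 167.08°
|D| = √(10046871² + 1816983²) ≈ 1.021e+07, ∠D ≈ 169.75°
|H| = 1.0311e+07 / 1.021e+07 ≈ 1.0099
Gain = 20 log₁₀(1.0099) ≈ 0.09 dB
∠H = 167.08° − 169.75° = -2.67°

0.1 dB, -2.7°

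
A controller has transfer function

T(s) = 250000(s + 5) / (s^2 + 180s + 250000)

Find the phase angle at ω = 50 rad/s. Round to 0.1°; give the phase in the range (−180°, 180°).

82.2°

At s = jω = j50:
zero (s+5): 5 + j50 → |·| = √(5²+50²) = √2525 ≈ 50.249, ∠ = arctan(50/5) ≈ 84.29°
quadratic: (j50)² + 180·j50 + 250000 = 247500 + j9000 → |·| ≈ 2.4766e+05, ∠ ≈ 2.08°
∠T = 84.29° − 2.08° = 82.21°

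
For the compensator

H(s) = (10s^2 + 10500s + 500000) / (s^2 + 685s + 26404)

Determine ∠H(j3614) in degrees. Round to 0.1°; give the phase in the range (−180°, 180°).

-5.5°

Substitute s = j3614:
Numerator: 10(j3614)^2 + 10500(j3614) + 500000 = -130109960 + j37947000
Denominator: (j3614)^2 + 685(j3614) + 26404 = -13034592 + j2475590
|N| = √(130109960² + 37947000²) ≈ 1.3553e+08, ∠N ≈ 163.74°
|D| = √(13034592² + 2475590²) ≈ 1.3268e+07, ∠D ≈ 169.25°
∠H = 163.74° − 169.25° = -5.51°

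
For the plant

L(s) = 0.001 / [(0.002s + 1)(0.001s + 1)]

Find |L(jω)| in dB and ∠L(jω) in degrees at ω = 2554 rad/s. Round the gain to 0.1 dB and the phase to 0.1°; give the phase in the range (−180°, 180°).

-83.1 dB, -147.5°

At ω = 2554 rad/s:
pole (1 + j2554·0.002) = 1 + j5.108 → |·| ≈ 5.205, ∠ ≈ 78.92°
pole (1 + j2554·0.001) = 1 + j2.554 → |·| ≈ 2.7428, ∠ ≈ 68.62°
|L| = 0.001 · 1 / (5.205 · 2.7428) ≈ 7.0046e-05
Gain = 20 log₁₀(7.0046e-05) ≈ -83.09 dB
∠L = (0°) − (78.92° + 68.62°) = -147.54°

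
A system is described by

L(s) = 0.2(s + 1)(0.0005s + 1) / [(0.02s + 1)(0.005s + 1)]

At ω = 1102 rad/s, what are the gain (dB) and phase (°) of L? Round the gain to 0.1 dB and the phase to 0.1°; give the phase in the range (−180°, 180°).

At ω = 1102 rad/s:
zero (1 + j1102·1) = 1 + j1102 → |·| ≈ 1102, ∠ ≈ 89.95°
zero (1 + j1102·0.0005) = 1 + j0.551 → |·| ≈ 1.1418, ∠ ≈ 28.85°
pole (1 + j1102·0.02) = 1 + j22.04 → |·| ≈ 22.063, ∠ ≈ 87.40°
pole (1 + j1102·0.005) = 1 + j5.51 → |·| ≈ 5.6, ∠ ≈ 79.71°
|L| = 0.2 · 1102 · 1.1418 / (22.063 · 5.6) ≈ 2.0368
Gain = 20 log₁₀(2.0368) ≈ 6.18 dB
∠L = (89.95° + 28.85°) − (87.40° + 79.71°) = -48.31°

6.2 dB, -48.3°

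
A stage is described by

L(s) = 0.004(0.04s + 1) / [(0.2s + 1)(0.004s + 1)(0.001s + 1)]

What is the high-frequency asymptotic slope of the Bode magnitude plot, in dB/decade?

Each pole contributes −20 dB/decade at high frequency; each zero contributes +20 dB/decade.
Net: 1 zero(s) − 3 pole(s) → -40 dB/decade.

-40 dB/decade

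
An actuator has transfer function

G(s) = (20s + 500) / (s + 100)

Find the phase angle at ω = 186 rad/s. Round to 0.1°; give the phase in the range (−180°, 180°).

Substitute s = j186:
Numerator: 20(j186) + 500 = 500 + j3720
Denominator: (j186) + 100 = 100 + j186
|N| = √(500² + 3720²) ≈ 3753.5, ∠N ≈ 82.34°
|D| = √(100² + 186²) ≈ 211.18, ∠D ≈ 61.74°
∠G = 82.34° − 61.74° = 20.60°

20.6°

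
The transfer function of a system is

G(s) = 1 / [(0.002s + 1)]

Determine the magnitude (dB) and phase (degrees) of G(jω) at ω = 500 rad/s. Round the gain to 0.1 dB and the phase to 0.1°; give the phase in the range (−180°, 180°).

-3.0 dB, -45.0°

At ω = 500 rad/s:
pole (1 + j500·0.002) = 1 + j1 → |·| ≈ 1.4142, ∠ ≈ 45.00°
|G| = 1 · 1 / (1.4142) ≈ 0.70711
Gain = 20 log₁₀(0.70711) ≈ -3.01 dB
∠G = (0°) − (45.00°) = -45.00°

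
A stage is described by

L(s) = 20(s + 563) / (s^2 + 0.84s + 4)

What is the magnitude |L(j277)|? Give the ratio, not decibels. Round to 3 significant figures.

0.164

At s = jω = j277:
zero (s+563): 563 + j277 → |·| = √(563²+277²) = √393698 ≈ 627.45, ∠ = arctan(277/563) ≈ 26.20°
quadratic: (j277)² + 0.84·j277 + 4 = -76725 + j232.68 → |·| ≈ 76725, ∠ ≈ 179.83°
|L| = 20 · 627.45 / 76725 ≈ 0.16356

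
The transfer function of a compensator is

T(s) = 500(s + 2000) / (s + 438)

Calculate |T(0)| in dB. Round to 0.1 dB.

T(0) = 500·2000 / (438) ≈ 2283.1
20 log₁₀(2283.1) ≈ 67.17 dB

67.2 dB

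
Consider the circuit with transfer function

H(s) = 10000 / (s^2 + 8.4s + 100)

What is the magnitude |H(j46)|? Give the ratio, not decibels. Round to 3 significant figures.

4.87

At s = jω = j46:
quadratic: (j46)² + 8.4·j46 + 100 = -2016 + j386.4 → |·| ≈ 2052.7, ∠ ≈ 169.15°
|H| = 10000 / 2052.7 ≈ 4.8716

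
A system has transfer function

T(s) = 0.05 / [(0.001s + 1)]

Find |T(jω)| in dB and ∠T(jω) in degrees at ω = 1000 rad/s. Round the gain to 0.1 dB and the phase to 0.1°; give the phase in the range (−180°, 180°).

At ω = 1000 rad/s:
pole (1 + j1000·0.001) = 1 + j1 → |·| ≈ 1.4142, ∠ ≈ 45.00°
|T| = 0.05 · 1 / (1.4142) ≈ 0.035356
Gain = 20 log₁₀(0.035356) ≈ -29.03 dB
∠T = (0°) − (45.00°) = -45.00°

-29.0 dB, -45.0°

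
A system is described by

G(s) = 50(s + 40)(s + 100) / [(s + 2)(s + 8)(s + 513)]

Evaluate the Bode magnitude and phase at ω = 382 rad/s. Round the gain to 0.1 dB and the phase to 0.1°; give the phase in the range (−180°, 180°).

At s = jω = j382:
zero (s+40): 40 + j382 → |·| = √(40²+382²) = √147524 ≈ 384.09, ∠ = arctan(382/40) ≈ 84.02°
zero (s+100): 100 + j382 → |·| = √(100²+382²) = √155924 ≈ 394.87, ∠ = arctan(382/100) ≈ 75.33°
pole (s+2): 2 + j382 → |·| = √(2²+382²) = √145928 ≈ 382.01, ∠ = arctan(382/2) ≈ 89.70°
pole (s+8): 8 + j382 → |·| = √(8²+382²) = √145988 ≈ 382.08, ∠ = arctan(382/8) ≈ 88.80°
pole (s+513): 513 + j382 → |·| = √(513²+382²) = √409093 ≈ 639.6, ∠ = arctan(382/513) ≈ 36.67°
|G| = 50 · 1.5167e+05 / 9.3355e+07 ≈ 0.081233
Gain = 20 log₁₀(0.081233) ≈ -21.81 dB
∠G = 159.35° − 215.17° = -55.82°

-21.8 dB, -55.8°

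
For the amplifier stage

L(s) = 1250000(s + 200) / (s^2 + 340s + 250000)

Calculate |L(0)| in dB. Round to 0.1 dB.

L(0) = 1250000·200 / 250000 = 1000
20 log₁₀(1000) ≈ 60.00 dB

60.0 dB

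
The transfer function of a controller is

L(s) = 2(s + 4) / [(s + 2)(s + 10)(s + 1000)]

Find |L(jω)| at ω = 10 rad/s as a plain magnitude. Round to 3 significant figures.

At s = jω = j10:
zero (s+4): 4 + j10 → |·| = √(4²+10²) = √116 ≈ 10.77, ∠ = arctan(10/4) ≈ 68.20°
pole (s+2): 2 + j10 → |·| = √(2²+10²) = √104 ≈ 10.198, ∠ = arctan(10/2) ≈ 78.69°
pole (s+10): 10 + j10 → |·| = √(10²+10²) = √200 ≈ 14.142, ∠ = arctan(10/10) ≈ 45.00°
pole (s+1000): 1000 + j10 → |·| = √(1000²+10²) = √1000100 ≈ 1000, ∠ = arctan(10/1000) ≈ 0.57°
|L| = 2 · 10.77 / 1.4422e+05 ≈ 0.00014936

0.000149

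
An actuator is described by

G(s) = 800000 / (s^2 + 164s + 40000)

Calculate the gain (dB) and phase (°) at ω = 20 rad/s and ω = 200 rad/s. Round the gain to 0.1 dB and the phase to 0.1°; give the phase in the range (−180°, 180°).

ω = 20: 26.1 dB, -4.7°; ω = 200: 27.7 dB, -90.0°

At s = jω = j20:
quadratic: (j20)² + 164·j20 + 40000 = 39600 + j3280 → |·| ≈ 39736, ∠ ≈ 4.73°
|G| = 800000 / 39736 ≈ 20.133
Gain = 20 log₁₀(20.133) ≈ 26.08 dB
∠G = 0.00° − 4.73° = -4.73°

At s = jω = j200:
quadratic: (j200)² + 164·j200 + 40000 = 0 + j32800 → |·| ≈ 32800, ∠ ≈ 90.00°
|G| = 800000 / 32800 ≈ 24.39
Gain = 20 log₁₀(24.39) ≈ 27.74 dB
∠G = 0.00° − 90.00° = -90.00°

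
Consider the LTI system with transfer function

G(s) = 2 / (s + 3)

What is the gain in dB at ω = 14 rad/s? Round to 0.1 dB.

-17.1 dB

Substitute s = j14:
Numerator: 2 = 2 + j0
Denominator: (j14) + 3 = 3 + j14
|N| = √(2² + 0²) ≈ 2, ∠N ≈ 0.00°
|D| = √(3² + 14²) ≈ 14.318, ∠D ≈ 77.91°
|G| = 2 / 14.318 ≈ 0.13968
Gain = 20 log₁₀(0.13968) ≈ -17.10 dB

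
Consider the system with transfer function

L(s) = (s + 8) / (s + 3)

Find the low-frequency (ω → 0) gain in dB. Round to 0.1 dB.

L(0) = 1·8 / (3) ≈ 2.6667
20 log₁₀(2.6667) ≈ 8.52 dB

8.5 dB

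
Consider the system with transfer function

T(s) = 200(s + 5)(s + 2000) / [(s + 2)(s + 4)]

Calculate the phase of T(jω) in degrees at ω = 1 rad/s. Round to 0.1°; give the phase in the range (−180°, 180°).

-29.3°

At s = jω = j1:
zero (s+5): 5 + j1 → |·| = √(5²+1²) = √26 ≈ 5.099, ∠ = arctan(1/5) ≈ 11.31°
zero (s+2000): 2000 + j1 → |·| = √(2000²+1²) = √4000001 ≈ 2000, ∠ = arctan(1/2000) ≈ 0.03°
pole (s+2): 2 + j1 → |·| = √(2²+1²) = √5 ≈ 2.2361, ∠ = arctan(1/2) ≈ 26.57°
pole (s+4): 4 + j1 → |·| = √(4²+1²) = √17 ≈ 4.1231, ∠ = arctan(1/4) ≈ 14.04°
∠T = 11.34° − 40.61° = -29.27°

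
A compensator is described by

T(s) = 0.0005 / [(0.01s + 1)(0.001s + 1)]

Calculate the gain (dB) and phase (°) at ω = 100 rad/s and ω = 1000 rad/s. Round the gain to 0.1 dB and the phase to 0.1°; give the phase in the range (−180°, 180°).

ω = 100: -69.1 dB, -50.7°; ω = 1000: -89.1 dB, -129.3°

At ω = 100 rad/s:
pole (1 + j100·0.01) = 1 + j1 → |·| ≈ 1.4142, ∠ ≈ 45.00°
pole (1 + j100·0.001) = 1 + j0.1 → |·| ≈ 1.005, ∠ ≈ 5.71°
|T| = 0.0005 · 1 / (1.4142 · 1.005) ≈ 0.0003518
Gain = 20 log₁₀(0.0003518) ≈ -69.07 dB
∠T = (0°) − (45.00° + 5.71°) = -50.71°

At ω = 1000 rad/s:
pole (1 + j1000·0.01) = 1 + j10 → |·| ≈ 10.05, ∠ ≈ 84.29°
pole (1 + j1000·0.001) = 1 + j1 → |·| ≈ 1.4142, ∠ ≈ 45.00°
|T| = 0.0005 · 1 / (10.05 · 1.4142) ≈ 3.518e-05
Gain = 20 log₁₀(3.518e-05) ≈ -89.07 dB
∠T = (0°) − (84.29° + 45.00°) = -129.29°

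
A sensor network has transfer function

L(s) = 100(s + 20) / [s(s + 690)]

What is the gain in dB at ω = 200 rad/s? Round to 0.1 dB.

At s = jω = j200:
zero (s+20): 20 + j200 → |·| = √(20²+200²) = √40400 ≈ 201, ∠ = arctan(200/20) ≈ 84.29°
pole (s+690): 690 + j200 → |·| = √(690²+200²) = √516100 ≈ 718.4, ∠ = arctan(200/690) ≈ 16.16°
pole at origin: |s| = 200, ∠ = 90.00° (in denominator)
|L| = 100 · 201 / 1.4368e+05 ≈ 0.13989
Gain = 20 log₁₀(0.13989) ≈ -17.08 dB

-17.1 dB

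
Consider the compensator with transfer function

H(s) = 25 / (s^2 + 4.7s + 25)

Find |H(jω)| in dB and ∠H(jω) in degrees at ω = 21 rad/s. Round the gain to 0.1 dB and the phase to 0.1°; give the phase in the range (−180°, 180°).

-24.7 dB, -166.7°

At s = jω = j21:
quadratic: (j21)² + 4.7·j21 + 25 = -416 + j98.7 → |·| ≈ 427.55, ∠ ≈ 166.65°
|H| = 25 / 427.55 ≈ 0.058473
Gain = 20 log₁₀(0.058473) ≈ -24.66 dB
∠H = 0.00° − 166.65° = -166.65°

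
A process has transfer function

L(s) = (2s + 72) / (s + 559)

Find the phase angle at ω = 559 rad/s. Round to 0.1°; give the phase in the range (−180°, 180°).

41.3°

Substitute s = j559:
Numerator: 2(j559) + 72 = 72 + j1118
Denominator: (j559) + 559 = 559 + j559
|N| = √(72² + 1118²) ≈ 1120.3, ∠N ≈ 86.32°
|D| = √(559² + 559²) ≈ 790.55, ∠D ≈ 45.00°
∠L = 86.32° − 45.00° = 41.32°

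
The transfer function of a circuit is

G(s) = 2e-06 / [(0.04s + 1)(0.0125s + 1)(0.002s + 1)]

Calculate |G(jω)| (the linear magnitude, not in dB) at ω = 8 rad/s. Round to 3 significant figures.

At ω = 8 rad/s:
pole (1 + j8·0.04) = 1 + j0.32 → |·| ≈ 1.05, ∠ ≈ 17.74°
pole (1 + j8·0.0125) = 1 + j0.1 → |·| ≈ 1.005, ∠ ≈ 5.71°
pole (1 + j8·0.002) = 1 + j0.016 → |·| ≈ 1.0001, ∠ ≈ 0.92°
|G| = 2e-06 · 1 / (1.05 · 1.005 · 1.0001) ≈ 1.8951e-06

1.90e-06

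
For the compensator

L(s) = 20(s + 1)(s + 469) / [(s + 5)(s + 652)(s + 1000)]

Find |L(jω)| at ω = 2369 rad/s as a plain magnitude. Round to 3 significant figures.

0.00764

At s = jω = j2369:
zero (s+1): 1 + j2369 → |·| = √(1²+2369²) = √5612162 ≈ 2369, ∠ = arctan(2369/1) ≈ 89.98°
zero (s+469): 469 + j2369 → |·| = √(469²+2369²) = √5832122 ≈ 2415, ∠ = arctan(2369/469) ≈ 78.80°
pole (s+5): 5 + j2369 → |·| = √(5²+2369²) = √5612186 ≈ 2369, ∠ = arctan(2369/5) ≈ 89.88°
pole (s+652): 652 + j2369 → |·| = √(652²+2369²) = √6037265 ≈ 2457.1, ∠ = arctan(2369/652) ≈ 74.61°
pole (s+1000): 1000 + j2369 → |·| = √(1000²+2369²) = √6612161 ≈ 2571.4, ∠ = arctan(2369/1000) ≈ 67.11°
|L| = 20 · 5.7211e+06 / 1.4968e+10 ≈ 0.0076444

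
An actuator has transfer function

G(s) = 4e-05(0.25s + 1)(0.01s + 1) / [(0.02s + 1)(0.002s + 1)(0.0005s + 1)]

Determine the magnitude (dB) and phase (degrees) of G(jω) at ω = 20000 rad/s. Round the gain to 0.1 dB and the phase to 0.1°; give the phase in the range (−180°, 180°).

-72.1 dB, -83.0°

At ω = 20000 rad/s:
zero (1 + j20000·0.25) = 1 + j5000 → |·| ≈ 5000, ∠ ≈ 89.99°
zero (1 + j20000·0.01) = 1 + j200 → |·| ≈ 200, ∠ ≈ 89.71°
pole (1 + j20000·0.02) = 1 + j400 → |·| ≈ 400, ∠ ≈ 89.86°
pole (1 + j20000·0.002) = 1 + j40 → |·| ≈ 40.012, ∠ ≈ 88.57°
pole (1 + j20000·0.0005) = 1 + j10 → |·| ≈ 10.05, ∠ ≈ 84.29°
|G| = 4e-05 · 5000 · 200 / (400 · 40.012 · 10.05) ≈ 0.00024868
Gain = 20 log₁₀(0.00024868) ≈ -72.09 dB
∠G = (89.99° + 89.71°) − (89.86° + 88.57° + 84.29°) = -83.02°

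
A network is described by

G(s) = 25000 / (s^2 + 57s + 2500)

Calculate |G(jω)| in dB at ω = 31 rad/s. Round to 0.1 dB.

20.6 dB

At s = jω = j31:
quadratic: (j31)² + 57·j31 + 2500 = 1539 + j1767 → |·| ≈ 2343.2, ∠ ≈ 48.95°
|G| = 25000 / 2343.2 ≈ 10.669
Gain = 20 log₁₀(10.669) ≈ 20.56 dB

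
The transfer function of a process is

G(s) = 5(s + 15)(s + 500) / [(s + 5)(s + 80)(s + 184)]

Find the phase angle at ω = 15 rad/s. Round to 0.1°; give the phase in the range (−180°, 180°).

-40.1°

At s = jω = j15:
zero (s+15): 15 + j15 → |·| = √(15²+15²) = √450 ≈ 21.213, ∠ = arctan(15/15) ≈ 45.00°
zero (s+500): 500 + j15 → |·| = √(500²+15²) = √250225 ≈ 500.22, ∠ = arctan(15/500) ≈ 1.72°
pole (s+5): 5 + j15 → |·| = √(5²+15²) = √250 ≈ 15.811, ∠ = arctan(15/5) ≈ 71.57°
pole (s+80): 80 + j15 → |·| = √(80²+15²) = √6625 ≈ 81.394, ∠ = arctan(15/80) ≈ 10.62°
pole (s+184): 184 + j15 → |·| = √(184²+15²) = √34081 ≈ 184.61, ∠ = arctan(15/184) ≈ 4.66°
∠G = 46.72° − 86.85° = -40.13°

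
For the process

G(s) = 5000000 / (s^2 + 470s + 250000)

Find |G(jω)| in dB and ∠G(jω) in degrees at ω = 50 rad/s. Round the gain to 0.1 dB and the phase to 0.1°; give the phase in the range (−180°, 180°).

26.1 dB, -5.4°

At s = jω = j50:
quadratic: (j50)² + 470·j50 + 250000 = 247500 + j23500 → |·| ≈ 2.4861e+05, ∠ ≈ 5.42°
|G| = 5000000 / 2.4861e+05 ≈ 20.112
Gain = 20 log₁₀(20.112) ≈ 26.07 dB
∠G = 0.00° − 5.42° = -5.42°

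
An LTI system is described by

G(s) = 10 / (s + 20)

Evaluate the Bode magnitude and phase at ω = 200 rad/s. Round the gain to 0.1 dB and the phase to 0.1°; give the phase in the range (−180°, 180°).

At s = jω = j200:
pole (s+20): 20 + j200 → |·| = √(20²+200²) = √40400 ≈ 201, ∠ = arctan(200/20) ≈ 84.29°
|G| = 10 / 201 ≈ 0.049751
Gain = 20 log₁₀(0.049751) ≈ -26.06 dB
∠G = 0.00° − 84.29° = -84.29°

-26.1 dB, -84.3°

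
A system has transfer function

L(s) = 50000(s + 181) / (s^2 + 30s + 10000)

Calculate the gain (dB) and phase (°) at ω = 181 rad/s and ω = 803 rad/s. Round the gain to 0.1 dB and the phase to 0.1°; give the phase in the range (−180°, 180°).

At s = jω = j181:
zero (s+181): 181 + j181 → |·| = √(181²+181²) = √65522 ≈ 255.97, ∠ = arctan(181/181) ≈ 45.00°
quadratic: (j181)² + 30·j181 + 10000 = -22761 + j5430 → |·| ≈ 23400, ∠ ≈ 166.58°
|L| = 50000 · 255.97 / 23400 ≈ 546.94
Gain = 20 log₁₀(546.94) ≈ 54.76 dB
∠L = 45.00° − 166.58° = -121.58°

At s = jω = j803:
zero (s+181): 181 + j803 → |·| = √(181²+803²) = √677570 ≈ 823.15, ∠ = arctan(803/181) ≈ 77.30°
quadratic: (j803)² + 30·j803 + 10000 = -634809 + j24090 → |·| ≈ 6.3527e+05, ∠ ≈ 177.83°
|L| = 50000 · 823.15 / 6.3527e+05 ≈ 64.787
Gain = 20 log₁₀(64.787) ≈ 36.23 dB
∠L = 77.30° − 177.83° = -100.53°

ω = 181: 54.8 dB, -121.6°; ω = 803: 36.2 dB, -100.5°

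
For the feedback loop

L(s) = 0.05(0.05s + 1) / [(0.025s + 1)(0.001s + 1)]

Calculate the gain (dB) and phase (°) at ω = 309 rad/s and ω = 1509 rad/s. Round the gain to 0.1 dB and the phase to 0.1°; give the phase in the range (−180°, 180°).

At ω = 309 rad/s:
zero (1 + j309·0.05) = 1 + j15.45 → |·| ≈ 15.482, ∠ ≈ 86.30°
pole (1 + j309·0.025) = 1 + j7.725 → |·| ≈ 7.7895, ∠ ≈ 82.62°
pole (1 + j309·0.001) = 1 + j0.309 → |·| ≈ 1.0467, ∠ ≈ 17.17°
|L| = 0.05 · 15.482 / (7.7895 · 1.0467) ≈ 0.094944
Gain = 20 log₁₀(0.094944) ≈ -20.45 dB
∠L = (86.30°) − (82.62° + 17.17°) = -13.49°

At ω = 1509 rad/s:
zero (1 + j1509·0.05) = 1 + j75.45 → |·| ≈ 75.457, ∠ ≈ 89.24°
pole (1 + j1509·0.025) = 1 + j37.725 → |·| ≈ 37.738, ∠ ≈ 88.48°
pole (1 + j1509·0.001) = 1 + j1.509 → |·| ≈ 1.8103, ∠ ≈ 56.47°
|L| = 0.05 · 75.457 / (37.738 · 1.8103) ≈ 0.055226
Gain = 20 log₁₀(0.055226) ≈ -25.16 dB
∠L = (89.24°) − (88.48° + 56.47°) = -55.71°

ω = 309: -20.5 dB, -13.5°; ω = 1509: -25.2 dB, -55.7°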